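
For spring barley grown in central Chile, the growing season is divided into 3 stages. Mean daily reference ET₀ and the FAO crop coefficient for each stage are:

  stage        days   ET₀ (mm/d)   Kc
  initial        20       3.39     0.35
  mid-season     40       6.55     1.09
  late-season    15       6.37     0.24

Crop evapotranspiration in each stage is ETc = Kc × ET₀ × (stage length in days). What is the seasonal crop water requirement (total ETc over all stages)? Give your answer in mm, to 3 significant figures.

initial: 0.35 × 3.39 × 20 = 23.73 mm
mid-season: 1.09 × 6.55 × 40 = 285.58 mm
late-season: 0.24 × 6.37 × 15 = 22.93 mm
Seasonal total = 332.24 mm

332 mm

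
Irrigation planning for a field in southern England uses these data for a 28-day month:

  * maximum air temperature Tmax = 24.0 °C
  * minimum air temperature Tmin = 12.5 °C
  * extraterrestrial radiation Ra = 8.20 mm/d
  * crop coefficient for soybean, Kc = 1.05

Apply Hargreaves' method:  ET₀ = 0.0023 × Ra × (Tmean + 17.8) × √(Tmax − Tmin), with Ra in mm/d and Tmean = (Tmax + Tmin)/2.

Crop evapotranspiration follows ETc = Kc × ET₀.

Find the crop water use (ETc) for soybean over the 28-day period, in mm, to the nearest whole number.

Tmean = (24.0 + 12.5)/2 = 18.25 °C
ET₀ = 0.0023 × 8.20 × (18.25 + 17.8) × √11.5 = 0.0023 × 8.20 × 36.05 × 3.3912 = 2.3057 mm/d
ETc = Kc × ET₀ = 1.05 × 2.3057 = 2.4210 mm/d
Over 28 days: 2.4210 × 28 = 67.788 mm

68 mm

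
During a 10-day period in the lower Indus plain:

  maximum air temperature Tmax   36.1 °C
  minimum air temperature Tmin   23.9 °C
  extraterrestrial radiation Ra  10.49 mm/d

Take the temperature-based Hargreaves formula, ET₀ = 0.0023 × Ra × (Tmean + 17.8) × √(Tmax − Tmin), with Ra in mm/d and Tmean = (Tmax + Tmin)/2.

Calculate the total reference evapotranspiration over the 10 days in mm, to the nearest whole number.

Tmean = (36.1 + 23.9)/2 = 30.00 °C
ET₀ = 0.0023 × 10.49 × (30.00 + 17.8) × √12.2 = 0.0023 × 10.49 × 47.80 × 3.4928 = 4.0281 mm/d
Over 10 days: 4.0281 × 10 = 40.281 mm

40 mm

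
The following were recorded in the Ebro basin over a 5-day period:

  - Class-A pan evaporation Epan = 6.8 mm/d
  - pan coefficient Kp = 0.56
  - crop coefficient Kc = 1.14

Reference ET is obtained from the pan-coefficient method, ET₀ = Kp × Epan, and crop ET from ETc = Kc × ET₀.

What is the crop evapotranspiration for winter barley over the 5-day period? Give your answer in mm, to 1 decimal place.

ET₀ = 0.56 × 6.8 = 3.8080 mm/d
ETc = Kc × ET₀ = 1.14 × 3.8080 = 4.3411 mm/d
Over 5 days: 4.3411 × 5 = 21.706 mm

21.7 mm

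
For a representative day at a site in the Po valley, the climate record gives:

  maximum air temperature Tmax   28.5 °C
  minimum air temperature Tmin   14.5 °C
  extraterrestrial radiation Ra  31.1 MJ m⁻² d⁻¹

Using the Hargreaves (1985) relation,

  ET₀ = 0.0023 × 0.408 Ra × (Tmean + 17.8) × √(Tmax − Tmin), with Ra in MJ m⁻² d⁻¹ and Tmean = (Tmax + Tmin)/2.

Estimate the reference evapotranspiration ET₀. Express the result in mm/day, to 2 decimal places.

Tmean = (28.5 + 14.5)/2 = 21.50 °C
0.408 Ra = 0.408 × 31.1 = 12.6888 mm/d equivalent
ET₀ = 0.0023 × 12.6888 × (21.50 + 17.8) × √14.0 = 0.0023 × 12.6888 × 39.30 × 3.7417 = 4.2915 mm/d

4.29 mm/day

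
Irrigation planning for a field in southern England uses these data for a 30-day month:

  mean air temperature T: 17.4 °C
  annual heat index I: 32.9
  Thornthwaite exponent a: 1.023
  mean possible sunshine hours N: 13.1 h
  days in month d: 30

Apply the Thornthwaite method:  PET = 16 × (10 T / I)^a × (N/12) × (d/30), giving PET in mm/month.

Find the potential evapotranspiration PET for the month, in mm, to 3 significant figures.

10T/I = 10 × 17.4 / 32.9 = 5.2888
(10T/I)^a = 5.2888^1.023 = 5.4953
Uncorrected PET = 16 × 5.4953 = 87.925 mm
Correction = (N/12)(d/30) = (13.1/12)(30/30) = 1.0917
PET = 87.925 × 1.0917 = 95.988 mm/month

96.0 mm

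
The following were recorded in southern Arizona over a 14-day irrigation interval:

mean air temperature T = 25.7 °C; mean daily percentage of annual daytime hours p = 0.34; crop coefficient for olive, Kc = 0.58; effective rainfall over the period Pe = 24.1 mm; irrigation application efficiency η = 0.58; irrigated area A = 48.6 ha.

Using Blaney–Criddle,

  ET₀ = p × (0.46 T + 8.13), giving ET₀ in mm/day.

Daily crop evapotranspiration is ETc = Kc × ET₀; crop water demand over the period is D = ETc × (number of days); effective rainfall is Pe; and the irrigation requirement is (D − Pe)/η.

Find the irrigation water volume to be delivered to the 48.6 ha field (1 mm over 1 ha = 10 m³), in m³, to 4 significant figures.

ET₀ = 0.34 × (0.46 × 25.7 + 8.13) = 0.34 × 19.952 = 6.7837 mm/d
ETc = Kc × ET₀ = 0.58 × 6.7837 = 3.9345 mm/d
Crop demand D = ETc × 14 d = 3.9345 × 14 = 55.083 mm
D − Pe = 55.083 − 24.1 = 30.983 mm
Gross irrigation = 30.983 / 0.58 = 53.419 mm
Volume = 53.419 mm × 48.6 ha × 10 = 25961.6 m³

25960 m³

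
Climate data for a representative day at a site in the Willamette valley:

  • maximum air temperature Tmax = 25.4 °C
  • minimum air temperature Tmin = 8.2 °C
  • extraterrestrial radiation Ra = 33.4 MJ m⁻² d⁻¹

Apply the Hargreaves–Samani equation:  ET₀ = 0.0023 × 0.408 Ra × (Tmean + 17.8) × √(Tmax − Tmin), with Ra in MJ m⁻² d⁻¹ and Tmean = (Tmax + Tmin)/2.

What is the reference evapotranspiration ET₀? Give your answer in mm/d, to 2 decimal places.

Tmean = (25.4 + 8.2)/2 = 16.80 °C
0.408 Ra = 0.408 × 33.4 = 13.6272 mm/d equivalent
ET₀ = 0.0023 × 13.6272 × (16.80 + 17.8) × √17.2 = 0.0023 × 13.6272 × 34.60 × 4.1473 = 4.4976 mm/d

4.50 mm/d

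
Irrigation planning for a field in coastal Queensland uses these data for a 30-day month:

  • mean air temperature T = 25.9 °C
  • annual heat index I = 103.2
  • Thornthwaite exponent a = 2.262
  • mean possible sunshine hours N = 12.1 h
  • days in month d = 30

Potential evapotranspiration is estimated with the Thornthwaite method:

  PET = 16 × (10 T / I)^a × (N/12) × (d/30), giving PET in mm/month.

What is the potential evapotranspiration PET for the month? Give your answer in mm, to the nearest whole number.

129 mm

10T/I = 10 × 25.9 / 103.2 = 2.5097
(10T/I)^a = 2.5097^2.262 = 8.0158
Uncorrected PET = 16 × 8.0158 = 128.253 mm
Correction = (N/12)(d/30) = (12.1/12)(30/30) = 1.0083
PET = 128.253 × 1.0083 = 129.317 mm/month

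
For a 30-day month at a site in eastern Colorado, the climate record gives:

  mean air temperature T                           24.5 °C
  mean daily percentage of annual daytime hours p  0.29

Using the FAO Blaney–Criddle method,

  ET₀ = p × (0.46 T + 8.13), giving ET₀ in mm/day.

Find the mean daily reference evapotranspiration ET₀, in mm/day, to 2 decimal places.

5.63 mm/day

ET₀ = 0.29 × (0.46 × 24.5 + 8.13) = 0.29 × 19.400 = 5.6260 mm/d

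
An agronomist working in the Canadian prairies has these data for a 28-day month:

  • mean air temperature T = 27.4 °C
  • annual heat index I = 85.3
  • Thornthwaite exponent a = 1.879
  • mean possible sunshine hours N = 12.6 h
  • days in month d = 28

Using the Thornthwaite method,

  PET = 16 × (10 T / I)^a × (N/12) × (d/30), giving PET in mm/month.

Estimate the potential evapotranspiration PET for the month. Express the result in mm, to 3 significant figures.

140 mm

10T/I = 10 × 27.4 / 85.3 = 3.2122
(10T/I)^a = 3.2122^1.879 = 8.9595
Uncorrected PET = 16 × 8.9595 = 143.352 mm
Correction = (N/12)(d/30) = (12.6/12)(28/30) = 0.9800
PET = 143.352 × 0.9800 = 140.485 mm/month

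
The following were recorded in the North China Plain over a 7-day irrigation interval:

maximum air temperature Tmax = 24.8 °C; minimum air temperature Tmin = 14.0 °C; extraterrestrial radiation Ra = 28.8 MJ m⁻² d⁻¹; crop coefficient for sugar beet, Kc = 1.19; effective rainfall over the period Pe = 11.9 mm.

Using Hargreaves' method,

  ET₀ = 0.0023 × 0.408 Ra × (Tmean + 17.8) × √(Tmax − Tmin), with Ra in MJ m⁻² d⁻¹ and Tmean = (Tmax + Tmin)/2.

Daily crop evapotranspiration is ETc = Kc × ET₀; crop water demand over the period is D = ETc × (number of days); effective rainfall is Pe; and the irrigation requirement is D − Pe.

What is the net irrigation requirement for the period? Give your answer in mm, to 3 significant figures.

Tmean = (24.8 + 14.0)/2 = 19.40 °C
0.408 Ra = 0.408 × 28.8 = 11.7504 mm/d equivalent
ET₀ = 0.0023 × 11.7504 × (19.40 + 17.8) × √10.8 = 0.0023 × 11.7504 × 37.20 × 3.2863 = 3.3039 mm/d
ETc = Kc × ET₀ = 1.19 × 3.3039 = 3.9316 mm/d
Crop demand D = ETc × 7 d = 3.9316 × 7 = 27.521 mm
D − Pe = 27.521 − 11.9 = 15.621 mm

15.6 mm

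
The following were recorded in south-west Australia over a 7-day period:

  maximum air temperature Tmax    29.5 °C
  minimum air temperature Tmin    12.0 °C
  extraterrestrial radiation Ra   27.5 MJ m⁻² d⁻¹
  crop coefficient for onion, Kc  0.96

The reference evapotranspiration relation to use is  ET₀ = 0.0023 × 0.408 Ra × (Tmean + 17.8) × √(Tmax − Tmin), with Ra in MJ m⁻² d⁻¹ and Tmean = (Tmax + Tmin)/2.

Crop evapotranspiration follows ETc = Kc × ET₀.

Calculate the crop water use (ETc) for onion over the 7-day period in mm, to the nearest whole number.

Tmean = (29.5 + 12.0)/2 = 20.75 °C
0.408 Ra = 0.408 × 27.5 = 11.2200 mm/d equivalent
ET₀ = 0.0023 × 11.2200 × (20.75 + 17.8) × √17.5 = 0.0023 × 11.2200 × 38.55 × 4.1833 = 4.1616 mm/d
ETc = Kc × ET₀ = 0.96 × 4.1616 = 3.9951 mm/d
Over 7 days: 3.9951 × 7 = 27.966 mm

28 mm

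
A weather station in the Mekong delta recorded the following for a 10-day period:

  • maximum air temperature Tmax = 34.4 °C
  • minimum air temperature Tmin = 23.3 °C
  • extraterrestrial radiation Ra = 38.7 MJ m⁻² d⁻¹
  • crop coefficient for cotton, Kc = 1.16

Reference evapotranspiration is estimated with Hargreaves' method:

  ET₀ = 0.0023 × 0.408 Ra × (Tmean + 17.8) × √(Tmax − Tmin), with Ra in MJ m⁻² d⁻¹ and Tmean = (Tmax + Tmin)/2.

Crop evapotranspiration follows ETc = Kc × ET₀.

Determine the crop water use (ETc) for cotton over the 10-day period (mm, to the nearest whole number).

65 mm

Tmean = (34.4 + 23.3)/2 = 28.85 °C
0.408 Ra = 0.408 × 38.7 = 15.7896 mm/d equivalent
ET₀ = 0.0023 × 15.7896 × (28.85 + 17.8) × √11.1 = 0.0023 × 15.7896 × 46.65 × 3.3317 = 5.6444 mm/d
ETc = Kc × ET₀ = 1.16 × 5.6444 = 6.5475 mm/d
Over 10 days: 6.5475 × 10 = 65.475 mm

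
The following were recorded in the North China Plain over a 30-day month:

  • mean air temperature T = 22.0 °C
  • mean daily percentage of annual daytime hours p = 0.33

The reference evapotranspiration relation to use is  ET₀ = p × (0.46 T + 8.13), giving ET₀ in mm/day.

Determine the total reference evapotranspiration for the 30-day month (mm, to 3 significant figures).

181 mm

ET₀ = 0.33 × (0.46 × 22.0 + 8.13) = 0.33 × 18.250 = 6.0225 mm/d
Monthly total = 6.0225 × 30 = 180.675 mm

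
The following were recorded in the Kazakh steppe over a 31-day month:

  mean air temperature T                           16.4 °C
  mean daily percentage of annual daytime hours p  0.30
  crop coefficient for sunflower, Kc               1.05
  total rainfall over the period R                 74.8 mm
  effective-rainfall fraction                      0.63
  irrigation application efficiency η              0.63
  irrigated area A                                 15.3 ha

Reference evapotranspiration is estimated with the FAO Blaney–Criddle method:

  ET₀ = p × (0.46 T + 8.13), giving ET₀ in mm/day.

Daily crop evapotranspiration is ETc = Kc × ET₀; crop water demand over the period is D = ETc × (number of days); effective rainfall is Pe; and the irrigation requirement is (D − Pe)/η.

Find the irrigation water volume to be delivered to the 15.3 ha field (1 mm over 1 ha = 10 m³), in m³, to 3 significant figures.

ET₀ = 0.30 × (0.46 × 16.4 + 8.13) = 0.30 × 15.674 = 4.7022 mm/d
ETc = Kc × ET₀ = 1.05 × 4.7022 = 4.9373 mm/d
Crop demand D = ETc × 31 d = 4.9373 × 31 = 153.056 mm
Pe = 0.63 × 74.8 = 47.124 mm
D − Pe = 153.056 − 47.124 = 105.932 mm
Gross irrigation = 105.932 / 0.63 = 168.146 mm
Volume = 168.146 mm × 15.3 ha × 10 = 25726.3 m³

25700 m³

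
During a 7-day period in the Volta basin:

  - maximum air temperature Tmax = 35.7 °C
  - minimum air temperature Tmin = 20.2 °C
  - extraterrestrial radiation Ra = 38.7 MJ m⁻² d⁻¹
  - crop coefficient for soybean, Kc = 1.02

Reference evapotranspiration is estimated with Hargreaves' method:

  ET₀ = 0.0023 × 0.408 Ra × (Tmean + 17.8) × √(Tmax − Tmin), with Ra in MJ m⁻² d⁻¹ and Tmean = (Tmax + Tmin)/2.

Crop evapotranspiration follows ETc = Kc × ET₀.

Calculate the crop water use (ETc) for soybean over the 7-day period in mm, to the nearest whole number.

47 mm

Tmean = (35.7 + 20.2)/2 = 27.95 °C
0.408 Ra = 0.408 × 38.7 = 15.7896 mm/d equivalent
ET₀ = 0.0023 × 15.7896 × (27.95 + 17.8) × √15.5 = 0.0023 × 15.7896 × 45.75 × 3.9370 = 6.5412 mm/d
ETc = Kc × ET₀ = 1.02 × 6.5412 = 6.6720 mm/d
Over 7 days: 6.6720 × 7 = 46.704 mm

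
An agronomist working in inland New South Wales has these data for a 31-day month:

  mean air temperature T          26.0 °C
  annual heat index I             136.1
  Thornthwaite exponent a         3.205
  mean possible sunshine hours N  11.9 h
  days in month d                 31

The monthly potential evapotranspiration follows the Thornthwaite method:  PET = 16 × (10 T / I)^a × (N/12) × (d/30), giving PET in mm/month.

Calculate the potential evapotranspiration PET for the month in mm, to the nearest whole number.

131 mm

10T/I = 10 × 26.0 / 136.1 = 1.9104
(10T/I)^a = 1.9104^3.205 = 7.9617
Uncorrected PET = 16 × 7.9617 = 127.387 mm
Correction = (N/12)(d/30) = (11.9/12)(31/30) = 1.0247
PET = 127.387 × 1.0247 = 130.533 mm/month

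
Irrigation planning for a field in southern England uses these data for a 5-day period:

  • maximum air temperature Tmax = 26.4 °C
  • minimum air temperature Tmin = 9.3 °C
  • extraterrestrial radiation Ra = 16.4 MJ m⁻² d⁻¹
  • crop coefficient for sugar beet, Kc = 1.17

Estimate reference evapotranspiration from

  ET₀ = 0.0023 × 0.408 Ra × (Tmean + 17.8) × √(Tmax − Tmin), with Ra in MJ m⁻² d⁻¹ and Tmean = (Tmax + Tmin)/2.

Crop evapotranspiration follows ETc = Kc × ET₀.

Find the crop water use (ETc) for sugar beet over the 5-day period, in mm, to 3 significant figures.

13.3 mm

Tmean = (26.4 + 9.3)/2 = 17.85 °C
0.408 Ra = 0.408 × 16.4 = 6.6912 mm/d equivalent
ET₀ = 0.0023 × 6.6912 × (17.85 + 17.8) × √17.1 = 0.0023 × 6.6912 × 35.65 × 4.1352 = 2.2688 mm/d
ETc = Kc × ET₀ = 1.17 × 2.2688 = 2.6545 mm/d
Over 5 days: 2.6545 × 5 = 13.273 mm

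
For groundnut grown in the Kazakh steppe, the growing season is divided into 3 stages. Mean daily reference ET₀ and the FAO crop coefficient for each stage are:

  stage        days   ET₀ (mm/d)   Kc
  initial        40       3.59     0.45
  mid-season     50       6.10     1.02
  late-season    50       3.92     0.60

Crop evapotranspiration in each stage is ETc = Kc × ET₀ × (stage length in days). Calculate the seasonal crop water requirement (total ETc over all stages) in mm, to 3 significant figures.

initial: 0.45 × 3.59 × 40 = 64.62 mm
mid-season: 1.02 × 6.10 × 50 = 311.10 mm
late-season: 0.60 × 3.92 × 50 = 117.60 mm
Seasonal total = 493.32 mm

493 mm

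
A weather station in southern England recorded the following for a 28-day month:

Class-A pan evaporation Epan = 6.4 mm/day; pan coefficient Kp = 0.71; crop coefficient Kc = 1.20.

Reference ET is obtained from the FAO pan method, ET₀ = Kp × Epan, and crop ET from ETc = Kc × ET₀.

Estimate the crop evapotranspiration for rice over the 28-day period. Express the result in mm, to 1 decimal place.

152.7 mm

ET₀ = 0.71 × 6.4 = 4.5440 mm/d
ETc = Kc × ET₀ = 1.20 × 4.5440 = 5.4528 mm/d
Over 28 days: 5.4528 × 28 = 152.678 mm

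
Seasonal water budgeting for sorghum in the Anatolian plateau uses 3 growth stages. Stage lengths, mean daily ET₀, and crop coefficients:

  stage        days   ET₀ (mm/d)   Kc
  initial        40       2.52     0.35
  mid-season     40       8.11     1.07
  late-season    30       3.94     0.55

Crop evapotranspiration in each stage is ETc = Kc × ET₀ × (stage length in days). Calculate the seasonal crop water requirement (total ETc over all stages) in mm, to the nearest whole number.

447 mm

initial: 0.35 × 2.52 × 40 = 35.28 mm
mid-season: 1.07 × 8.11 × 40 = 347.11 mm
late-season: 0.55 × 3.94 × 30 = 65.01 mm
Seasonal total = 447.40 mm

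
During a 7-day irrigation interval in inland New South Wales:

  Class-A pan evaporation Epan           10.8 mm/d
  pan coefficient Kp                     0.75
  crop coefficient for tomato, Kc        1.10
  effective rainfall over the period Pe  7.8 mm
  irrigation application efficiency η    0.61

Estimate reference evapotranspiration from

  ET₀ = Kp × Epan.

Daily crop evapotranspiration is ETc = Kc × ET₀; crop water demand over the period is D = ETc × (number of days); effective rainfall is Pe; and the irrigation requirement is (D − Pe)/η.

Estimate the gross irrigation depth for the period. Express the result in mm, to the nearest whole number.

89 mm

ET₀ = 0.75 × 10.8 = 8.1000 mm/d
ETc = Kc × ET₀ = 1.10 × 8.1000 = 8.9100 mm/d
Crop demand D = ETc × 7 d = 8.9100 × 7 = 62.370 mm
D − Pe = 62.370 − 7.8 = 54.570 mm
Gross irrigation = 54.570 / 0.61 = 89.459 mm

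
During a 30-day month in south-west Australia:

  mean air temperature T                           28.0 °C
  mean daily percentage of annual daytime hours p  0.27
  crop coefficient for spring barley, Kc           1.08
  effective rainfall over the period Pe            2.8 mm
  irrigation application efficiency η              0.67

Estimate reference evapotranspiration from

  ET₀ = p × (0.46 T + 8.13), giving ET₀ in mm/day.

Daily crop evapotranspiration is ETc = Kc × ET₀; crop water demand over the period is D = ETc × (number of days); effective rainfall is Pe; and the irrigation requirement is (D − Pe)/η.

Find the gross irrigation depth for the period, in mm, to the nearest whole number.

ET₀ = 0.27 × (0.46 × 28.0 + 8.13) = 0.27 × 21.010 = 5.6727 mm/d
ETc = Kc × ET₀ = 1.08 × 5.6727 = 6.1265 mm/d
Crop demand D = ETc × 30 d = 6.1265 × 30 = 183.795 mm
D − Pe = 183.795 − 2.8 = 180.995 mm
Gross irrigation = 180.995 / 0.67 = 270.142 mm

270 mm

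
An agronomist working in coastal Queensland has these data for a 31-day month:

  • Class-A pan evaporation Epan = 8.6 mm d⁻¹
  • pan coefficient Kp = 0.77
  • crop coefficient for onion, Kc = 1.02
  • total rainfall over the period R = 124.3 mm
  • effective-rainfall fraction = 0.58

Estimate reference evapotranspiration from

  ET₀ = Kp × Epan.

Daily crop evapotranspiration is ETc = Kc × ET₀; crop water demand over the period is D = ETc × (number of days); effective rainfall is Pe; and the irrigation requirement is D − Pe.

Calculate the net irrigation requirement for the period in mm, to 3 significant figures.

137 mm

ET₀ = 0.77 × 8.6 = 6.6220 mm/d
ETc = Kc × ET₀ = 1.02 × 6.6220 = 6.7544 mm/d
Crop demand D = ETc × 31 d = 6.7544 × 31 = 209.386 mm
Pe = 0.58 × 124.3 = 72.094 mm
D − Pe = 209.386 − 72.094 = 137.292 mm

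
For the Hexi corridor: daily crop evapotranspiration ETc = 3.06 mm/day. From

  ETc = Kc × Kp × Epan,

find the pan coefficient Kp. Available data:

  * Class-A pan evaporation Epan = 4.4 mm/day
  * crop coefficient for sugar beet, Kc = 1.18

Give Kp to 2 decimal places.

ETc = Kc × Kp × Epan  ⇒  Kp = ETc / (Kc × Epan)
Kp = 3.06 / (1.18 × 4.4) = 3.06 / 5.192 = 0.5894

0.59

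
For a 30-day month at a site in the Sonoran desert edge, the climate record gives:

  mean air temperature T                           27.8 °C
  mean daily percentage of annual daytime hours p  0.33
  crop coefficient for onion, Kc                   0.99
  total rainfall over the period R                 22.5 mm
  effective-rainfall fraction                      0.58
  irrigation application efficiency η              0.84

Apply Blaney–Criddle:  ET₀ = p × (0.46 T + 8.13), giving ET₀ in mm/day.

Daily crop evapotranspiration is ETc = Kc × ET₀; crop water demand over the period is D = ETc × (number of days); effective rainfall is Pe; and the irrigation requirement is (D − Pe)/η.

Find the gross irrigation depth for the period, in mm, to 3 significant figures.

ET₀ = 0.33 × (0.46 × 27.8 + 8.13) = 0.33 × 20.918 = 6.9029 mm/d
ETc = Kc × ET₀ = 0.99 × 6.9029 = 6.8339 mm/d
Crop demand D = ETc × 30 d = 6.8339 × 30 = 205.017 mm
Pe = 0.58 × 22.5 = 13.050 mm
D − Pe = 205.017 − 13.050 = 191.967 mm
Gross irrigation = 191.967 / 0.84 = 228.532 mm

229 mm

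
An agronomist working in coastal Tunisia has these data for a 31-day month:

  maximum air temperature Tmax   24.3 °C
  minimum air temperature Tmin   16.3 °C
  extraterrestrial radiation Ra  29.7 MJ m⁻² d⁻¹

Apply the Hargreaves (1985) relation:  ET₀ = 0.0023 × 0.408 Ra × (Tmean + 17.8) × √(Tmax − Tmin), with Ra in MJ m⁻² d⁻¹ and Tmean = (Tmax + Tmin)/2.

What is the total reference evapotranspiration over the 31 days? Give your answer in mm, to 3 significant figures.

Tmean = (24.3 + 16.3)/2 = 20.30 °C
0.408 Ra = 0.408 × 29.7 = 12.1176 mm/d equivalent
ET₀ = 0.0023 × 12.1176 × (20.30 + 17.8) × √8.0 = 0.0023 × 12.1176 × 38.10 × 2.8284 = 3.0034 mm/d
Over 31 days: 3.0034 × 31 = 93.105 mm

93.1 mm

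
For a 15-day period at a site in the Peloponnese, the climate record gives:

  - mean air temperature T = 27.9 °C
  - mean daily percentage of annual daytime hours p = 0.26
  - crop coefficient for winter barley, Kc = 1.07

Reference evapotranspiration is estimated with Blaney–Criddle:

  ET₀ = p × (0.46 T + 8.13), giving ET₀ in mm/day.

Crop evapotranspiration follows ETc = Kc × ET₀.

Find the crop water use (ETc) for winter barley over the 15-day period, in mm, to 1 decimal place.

87.5 mm

ET₀ = 0.26 × (0.46 × 27.9 + 8.13) = 0.26 × 20.964 = 5.4506 mm/d
ETc = Kc × ET₀ = 1.07 × 5.4506 = 5.8321 mm/d
Over 15 days: 5.8321 × 15 = 87.482 mm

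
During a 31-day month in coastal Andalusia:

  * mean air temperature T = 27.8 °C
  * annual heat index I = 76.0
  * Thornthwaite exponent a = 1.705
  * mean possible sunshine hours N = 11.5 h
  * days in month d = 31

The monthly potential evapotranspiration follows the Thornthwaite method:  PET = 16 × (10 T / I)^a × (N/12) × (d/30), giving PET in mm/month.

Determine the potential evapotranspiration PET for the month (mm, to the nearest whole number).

145 mm

10T/I = 10 × 27.8 / 76.0 = 3.6579
(10T/I)^a = 3.6579^1.705 = 9.1266
Uncorrected PET = 16 × 9.1266 = 146.026 mm
Correction = (N/12)(d/30) = (11.5/12)(31/30) = 0.9903
PET = 146.026 × 0.9903 = 144.610 mm/month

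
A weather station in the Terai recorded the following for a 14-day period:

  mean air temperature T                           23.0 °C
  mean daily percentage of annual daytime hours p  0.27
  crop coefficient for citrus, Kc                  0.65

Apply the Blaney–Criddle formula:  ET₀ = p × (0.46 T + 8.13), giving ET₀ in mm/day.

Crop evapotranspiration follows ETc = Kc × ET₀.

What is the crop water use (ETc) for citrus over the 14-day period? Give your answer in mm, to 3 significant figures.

46.0 mm

ET₀ = 0.27 × (0.46 × 23.0 + 8.13) = 0.27 × 18.710 = 5.0517 mm/d
ETc = Kc × ET₀ = 0.65 × 5.0517 = 3.2836 mm/d
Over 14 days: 3.2836 × 14 = 45.970 mm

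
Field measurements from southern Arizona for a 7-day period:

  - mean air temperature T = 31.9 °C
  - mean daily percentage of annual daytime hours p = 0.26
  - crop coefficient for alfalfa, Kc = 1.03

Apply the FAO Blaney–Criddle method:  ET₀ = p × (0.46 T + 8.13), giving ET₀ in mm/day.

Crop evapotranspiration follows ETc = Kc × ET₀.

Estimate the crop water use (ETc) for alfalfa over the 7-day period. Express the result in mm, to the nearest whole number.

43 mm

ET₀ = 0.26 × (0.46 × 31.9 + 8.13) = 0.26 × 22.804 = 5.9290 mm/d
ETc = Kc × ET₀ = 1.03 × 5.9290 = 6.1069 mm/d
Over 7 days: 6.1069 × 7 = 42.748 mm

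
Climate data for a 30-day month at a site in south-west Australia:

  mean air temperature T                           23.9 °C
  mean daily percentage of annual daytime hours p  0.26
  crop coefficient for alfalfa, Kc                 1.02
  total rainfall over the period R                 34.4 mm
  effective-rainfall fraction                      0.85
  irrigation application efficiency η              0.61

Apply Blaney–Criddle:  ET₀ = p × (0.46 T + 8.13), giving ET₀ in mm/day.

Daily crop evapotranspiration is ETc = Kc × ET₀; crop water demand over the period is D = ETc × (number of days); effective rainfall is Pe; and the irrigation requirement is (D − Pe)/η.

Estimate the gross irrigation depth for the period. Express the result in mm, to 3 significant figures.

201 mm

ET₀ = 0.26 × (0.46 × 23.9 + 8.13) = 0.26 × 19.124 = 4.9722 mm/d
ETc = Kc × ET₀ = 1.02 × 4.9722 = 5.0716 mm/d
Crop demand D = ETc × 30 d = 5.0716 × 30 = 152.148 mm
Pe = 0.85 × 34.4 = 29.240 mm
D − Pe = 152.148 − 29.240 = 122.908 mm
Gross irrigation = 122.908 / 0.61 = 201.489 mm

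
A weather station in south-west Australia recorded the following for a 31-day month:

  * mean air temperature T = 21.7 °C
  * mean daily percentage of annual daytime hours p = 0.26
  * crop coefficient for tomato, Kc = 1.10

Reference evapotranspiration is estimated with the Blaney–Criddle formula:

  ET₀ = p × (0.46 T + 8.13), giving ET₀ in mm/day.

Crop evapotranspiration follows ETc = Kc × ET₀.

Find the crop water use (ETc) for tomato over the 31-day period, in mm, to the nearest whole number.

ET₀ = 0.26 × (0.46 × 21.7 + 8.13) = 0.26 × 18.112 = 4.7091 mm/d
ETc = Kc × ET₀ = 1.10 × 4.7091 = 5.1800 mm/d
Over 31 days: 5.1800 × 31 = 160.580 mm

161 mm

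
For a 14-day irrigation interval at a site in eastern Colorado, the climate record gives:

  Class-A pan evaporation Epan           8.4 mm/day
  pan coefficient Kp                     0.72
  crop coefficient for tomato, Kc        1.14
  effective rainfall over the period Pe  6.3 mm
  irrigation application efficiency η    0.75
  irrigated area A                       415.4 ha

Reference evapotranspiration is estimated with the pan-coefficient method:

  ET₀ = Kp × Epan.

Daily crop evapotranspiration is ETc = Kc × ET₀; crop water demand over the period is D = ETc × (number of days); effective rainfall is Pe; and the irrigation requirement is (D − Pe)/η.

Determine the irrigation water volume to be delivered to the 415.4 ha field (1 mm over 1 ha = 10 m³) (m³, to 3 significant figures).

ET₀ = 0.72 × 8.4 = 6.0480 mm/d
ETc = Kc × ET₀ = 1.14 × 6.0480 = 6.8947 mm/d
Crop demand D = ETc × 14 d = 6.8947 × 14 = 96.526 mm
D − Pe = 96.526 − 6.3 = 90.226 mm
Gross irrigation = 90.226 / 0.75 = 120.301 mm
Volume = 120.301 mm × 415.4 ha × 10 = 499730.4 m³

500000 m³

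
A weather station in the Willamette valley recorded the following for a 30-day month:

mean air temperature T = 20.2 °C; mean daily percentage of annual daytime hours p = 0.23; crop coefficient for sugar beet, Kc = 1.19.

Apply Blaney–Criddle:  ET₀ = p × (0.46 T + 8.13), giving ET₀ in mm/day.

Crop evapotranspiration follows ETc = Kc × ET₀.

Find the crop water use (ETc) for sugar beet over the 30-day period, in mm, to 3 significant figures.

ET₀ = 0.23 × (0.46 × 20.2 + 8.13) = 0.23 × 17.422 = 4.0071 mm/d
ETc = Kc × ET₀ = 1.19 × 4.0071 = 4.7684 mm/d
Over 30 days: 4.7684 × 30 = 143.052 mm

143 mm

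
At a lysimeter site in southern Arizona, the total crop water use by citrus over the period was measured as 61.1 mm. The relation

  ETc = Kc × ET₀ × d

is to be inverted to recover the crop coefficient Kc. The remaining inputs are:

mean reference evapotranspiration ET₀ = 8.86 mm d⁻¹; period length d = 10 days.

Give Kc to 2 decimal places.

0.69

ETc = Kc × ET₀ × d  ⇒  Kc = ETc / (ET₀ × d)
Kc = 61.1 / (8.86 × 10) = 61.1 / 88.60 = 0.6896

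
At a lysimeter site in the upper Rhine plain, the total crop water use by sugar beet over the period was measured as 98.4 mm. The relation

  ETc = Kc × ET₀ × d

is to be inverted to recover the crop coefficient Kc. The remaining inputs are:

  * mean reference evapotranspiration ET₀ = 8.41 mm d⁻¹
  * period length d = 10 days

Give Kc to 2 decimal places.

1.17

ETc = Kc × ET₀ × d  ⇒  Kc = ETc / (ET₀ × d)
Kc = 98.4 / (8.41 × 10) = 98.4 / 84.10 = 1.1700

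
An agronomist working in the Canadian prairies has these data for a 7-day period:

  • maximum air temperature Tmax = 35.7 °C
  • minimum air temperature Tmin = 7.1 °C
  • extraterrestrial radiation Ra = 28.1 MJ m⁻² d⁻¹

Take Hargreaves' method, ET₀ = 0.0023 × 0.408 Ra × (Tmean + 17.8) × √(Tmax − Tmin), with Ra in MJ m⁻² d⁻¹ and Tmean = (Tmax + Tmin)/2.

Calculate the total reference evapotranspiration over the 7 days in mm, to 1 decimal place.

38.7 mm

Tmean = (35.7 + 7.1)/2 = 21.40 °C
0.408 Ra = 0.408 × 28.1 = 11.4648 mm/d equivalent
ET₀ = 0.0023 × 11.4648 × (21.40 + 17.8) × √28.6 = 0.0023 × 11.4648 × 39.20 × 5.3479 = 5.5279 mm/d
Over 7 days: 5.5279 × 7 = 38.695 mm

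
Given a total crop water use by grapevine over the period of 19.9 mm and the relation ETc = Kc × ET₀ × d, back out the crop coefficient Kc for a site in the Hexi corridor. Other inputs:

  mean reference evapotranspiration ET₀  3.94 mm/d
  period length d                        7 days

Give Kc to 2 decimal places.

0.72

ETc = Kc × ET₀ × d  ⇒  Kc = ETc / (ET₀ × d)
Kc = 19.9 / (3.94 × 7) = 19.9 / 27.58 = 0.7215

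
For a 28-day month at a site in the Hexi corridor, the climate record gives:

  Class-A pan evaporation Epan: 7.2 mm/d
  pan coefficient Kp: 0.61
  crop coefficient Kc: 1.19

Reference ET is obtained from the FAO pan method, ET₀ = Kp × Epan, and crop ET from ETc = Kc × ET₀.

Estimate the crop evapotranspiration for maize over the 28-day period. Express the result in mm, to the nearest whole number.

146 mm

ET₀ = 0.61 × 7.2 = 4.3920 mm/d
ETc = Kc × ET₀ = 1.19 × 4.3920 = 5.2265 mm/d
Over 28 days: 5.2265 × 28 = 146.342 mm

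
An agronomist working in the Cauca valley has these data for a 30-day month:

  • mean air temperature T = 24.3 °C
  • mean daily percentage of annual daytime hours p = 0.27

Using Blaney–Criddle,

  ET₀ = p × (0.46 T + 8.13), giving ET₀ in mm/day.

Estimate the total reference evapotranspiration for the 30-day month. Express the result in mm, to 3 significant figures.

ET₀ = 0.27 × (0.46 × 24.3 + 8.13) = 0.27 × 19.308 = 5.2132 mm/d
Monthly total = 5.2132 × 30 = 156.396 mm

156 mm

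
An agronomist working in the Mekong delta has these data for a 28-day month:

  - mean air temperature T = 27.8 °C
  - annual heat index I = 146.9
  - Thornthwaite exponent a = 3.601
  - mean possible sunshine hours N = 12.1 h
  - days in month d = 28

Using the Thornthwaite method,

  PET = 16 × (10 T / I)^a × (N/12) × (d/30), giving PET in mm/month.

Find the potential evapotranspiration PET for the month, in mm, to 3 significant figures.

150 mm

10T/I = 10 × 27.8 / 146.9 = 1.8924
(10T/I)^a = 1.8924^3.601 = 9.9431
Uncorrected PET = 16 × 9.9431 = 159.090 mm
Correction = (N/12)(d/30) = (12.1/12)(28/30) = 0.9411
PET = 159.090 × 0.9411 = 149.720 mm/month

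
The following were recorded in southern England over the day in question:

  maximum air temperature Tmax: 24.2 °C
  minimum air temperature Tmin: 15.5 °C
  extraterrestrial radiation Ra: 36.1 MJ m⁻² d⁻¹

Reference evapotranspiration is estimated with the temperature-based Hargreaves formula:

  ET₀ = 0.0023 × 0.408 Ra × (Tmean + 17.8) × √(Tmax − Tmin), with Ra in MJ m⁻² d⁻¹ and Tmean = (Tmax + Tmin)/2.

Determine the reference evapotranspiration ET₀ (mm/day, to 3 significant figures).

3.76 mm/day

Tmean = (24.2 + 15.5)/2 = 19.85 °C
0.408 Ra = 0.408 × 36.1 = 14.7288 mm/d equivalent
ET₀ = 0.0023 × 14.7288 × (19.85 + 17.8) × √8.7 = 0.0023 × 14.7288 × 37.65 × 2.9496 = 3.7620 mm/d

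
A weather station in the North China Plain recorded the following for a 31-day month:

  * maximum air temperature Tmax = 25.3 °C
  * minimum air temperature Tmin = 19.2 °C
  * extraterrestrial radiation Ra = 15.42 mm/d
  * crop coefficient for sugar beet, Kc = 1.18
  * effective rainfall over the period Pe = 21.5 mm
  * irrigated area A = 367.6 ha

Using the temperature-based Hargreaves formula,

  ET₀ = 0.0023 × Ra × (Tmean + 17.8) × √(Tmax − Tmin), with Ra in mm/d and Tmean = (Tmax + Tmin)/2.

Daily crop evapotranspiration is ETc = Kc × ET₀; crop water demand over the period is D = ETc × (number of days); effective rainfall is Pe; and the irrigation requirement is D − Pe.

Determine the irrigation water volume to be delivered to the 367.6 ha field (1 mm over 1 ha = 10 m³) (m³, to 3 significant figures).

393000 m³

Tmean = (25.3 + 19.2)/2 = 22.25 °C
ET₀ = 0.0023 × 15.42 × (22.25 + 17.8) × √6.1 = 0.0023 × 15.42 × 40.05 × 2.4698 = 3.5081 mm/d
ETc = Kc × ET₀ = 1.18 × 3.5081 = 4.1396 mm/d
Crop demand D = ETc × 31 d = 4.1396 × 31 = 128.328 mm
D − Pe = 128.328 − 21.5 = 106.828 mm
Volume = 106.828 mm × 367.6 ha × 10 = 392699.7 m³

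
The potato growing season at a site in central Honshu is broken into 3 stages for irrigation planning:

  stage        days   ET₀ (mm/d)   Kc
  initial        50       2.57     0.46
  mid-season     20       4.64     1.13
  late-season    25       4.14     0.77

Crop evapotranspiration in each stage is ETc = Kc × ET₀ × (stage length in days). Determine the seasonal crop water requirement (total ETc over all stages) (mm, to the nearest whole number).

244 mm

initial: 0.46 × 2.57 × 50 = 59.11 mm
mid-season: 1.13 × 4.64 × 20 = 104.86 mm
late-season: 0.77 × 4.14 × 25 = 79.70 mm
Seasonal total = 243.67 mm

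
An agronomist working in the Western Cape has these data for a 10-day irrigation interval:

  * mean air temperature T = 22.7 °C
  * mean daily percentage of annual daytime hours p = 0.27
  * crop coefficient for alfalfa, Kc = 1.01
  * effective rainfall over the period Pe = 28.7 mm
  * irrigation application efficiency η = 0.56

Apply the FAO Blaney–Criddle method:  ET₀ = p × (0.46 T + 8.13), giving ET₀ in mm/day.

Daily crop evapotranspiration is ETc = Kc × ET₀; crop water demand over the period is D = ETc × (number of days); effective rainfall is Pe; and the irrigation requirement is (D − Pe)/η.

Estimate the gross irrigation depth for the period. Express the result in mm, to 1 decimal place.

39.2 mm

ET₀ = 0.27 × (0.46 × 22.7 + 8.13) = 0.27 × 18.572 = 5.0144 mm/d
ETc = Kc × ET₀ = 1.01 × 5.0144 = 5.0645 mm/d
Crop demand D = ETc × 10 d = 5.0645 × 10 = 50.645 mm
D − Pe = 50.645 − 28.7 = 21.945 mm
Gross irrigation = 21.945 / 0.56 = 39.188 mm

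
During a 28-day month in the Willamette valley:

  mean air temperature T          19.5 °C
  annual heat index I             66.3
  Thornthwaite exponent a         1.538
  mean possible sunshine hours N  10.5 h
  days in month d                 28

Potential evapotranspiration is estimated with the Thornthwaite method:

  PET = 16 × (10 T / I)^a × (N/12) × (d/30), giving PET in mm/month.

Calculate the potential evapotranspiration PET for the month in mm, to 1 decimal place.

10T/I = 10 × 19.5 / 66.3 = 2.9412
(10T/I)^a = 2.9412^1.538 = 5.2552
Uncorrected PET = 16 × 5.2552 = 84.083 mm
Correction = (N/12)(d/30) = (10.5/12)(28/30) = 0.8167
PET = 84.083 × 0.8167 = 68.671 mm/month

68.7 mm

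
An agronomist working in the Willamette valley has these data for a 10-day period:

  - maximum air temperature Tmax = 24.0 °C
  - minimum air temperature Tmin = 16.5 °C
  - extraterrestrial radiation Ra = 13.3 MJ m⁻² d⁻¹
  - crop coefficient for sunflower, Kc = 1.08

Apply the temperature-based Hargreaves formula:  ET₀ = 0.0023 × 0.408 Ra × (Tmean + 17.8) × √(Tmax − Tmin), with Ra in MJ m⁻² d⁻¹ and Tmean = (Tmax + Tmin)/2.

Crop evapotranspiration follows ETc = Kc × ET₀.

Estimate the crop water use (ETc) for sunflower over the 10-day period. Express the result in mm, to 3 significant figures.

14.0 mm

Tmean = (24.0 + 16.5)/2 = 20.25 °C
0.408 Ra = 0.408 × 13.3 = 5.4264 mm/d equivalent
ET₀ = 0.0023 × 5.4264 × (20.25 + 17.8) × √7.5 = 0.0023 × 5.4264 × 38.05 × 2.7386 = 1.3005 mm/d
ETc = Kc × ET₀ = 1.08 × 1.3005 = 1.4045 mm/d
Over 10 days: 1.4045 × 10 = 14.045 mm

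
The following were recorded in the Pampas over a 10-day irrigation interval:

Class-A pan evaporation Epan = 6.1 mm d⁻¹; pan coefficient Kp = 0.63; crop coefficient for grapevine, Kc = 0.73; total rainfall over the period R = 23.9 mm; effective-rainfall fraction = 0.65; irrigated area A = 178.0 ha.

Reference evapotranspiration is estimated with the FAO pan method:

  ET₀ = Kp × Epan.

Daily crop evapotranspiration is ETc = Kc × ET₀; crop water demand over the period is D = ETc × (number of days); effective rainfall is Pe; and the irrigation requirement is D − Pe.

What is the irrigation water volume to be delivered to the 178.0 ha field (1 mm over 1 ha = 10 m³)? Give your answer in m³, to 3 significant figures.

22300 m³

ET₀ = 0.63 × 6.1 = 3.8430 mm/d
ETc = Kc × ET₀ = 0.73 × 3.8430 = 2.8054 mm/d
Crop demand D = ETc × 10 d = 2.8054 × 10 = 28.054 mm
Pe = 0.65 × 23.9 = 15.535 mm
D − Pe = 28.054 − 15.535 = 12.519 mm
Volume = 12.519 mm × 178.0 ha × 10 = 22283.8 m³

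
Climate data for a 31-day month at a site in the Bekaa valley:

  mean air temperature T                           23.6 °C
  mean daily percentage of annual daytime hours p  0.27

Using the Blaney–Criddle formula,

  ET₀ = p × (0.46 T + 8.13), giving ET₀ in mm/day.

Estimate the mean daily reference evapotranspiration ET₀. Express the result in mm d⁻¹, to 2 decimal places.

ET₀ = 0.27 × (0.46 × 23.6 + 8.13) = 0.27 × 18.986 = 5.1262 mm/d

5.13 mm d⁻¹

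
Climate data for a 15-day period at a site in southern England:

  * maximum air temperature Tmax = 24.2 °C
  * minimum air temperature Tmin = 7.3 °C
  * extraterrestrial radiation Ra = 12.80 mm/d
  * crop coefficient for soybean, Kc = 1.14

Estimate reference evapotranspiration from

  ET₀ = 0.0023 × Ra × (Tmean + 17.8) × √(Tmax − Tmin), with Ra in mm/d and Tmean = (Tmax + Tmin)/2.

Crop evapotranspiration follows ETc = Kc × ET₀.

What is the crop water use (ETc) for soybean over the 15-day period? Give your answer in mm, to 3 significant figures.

69.4 mm

Tmean = (24.2 + 7.3)/2 = 15.75 °C
ET₀ = 0.0023 × 12.80 × (15.75 + 17.8) × √16.9 = 0.0023 × 12.80 × 33.55 × 4.1110 = 4.0605 mm/d
ETc = Kc × ET₀ = 1.14 × 4.0605 = 4.6290 mm/d
Over 15 days: 4.6290 × 15 = 69.435 mm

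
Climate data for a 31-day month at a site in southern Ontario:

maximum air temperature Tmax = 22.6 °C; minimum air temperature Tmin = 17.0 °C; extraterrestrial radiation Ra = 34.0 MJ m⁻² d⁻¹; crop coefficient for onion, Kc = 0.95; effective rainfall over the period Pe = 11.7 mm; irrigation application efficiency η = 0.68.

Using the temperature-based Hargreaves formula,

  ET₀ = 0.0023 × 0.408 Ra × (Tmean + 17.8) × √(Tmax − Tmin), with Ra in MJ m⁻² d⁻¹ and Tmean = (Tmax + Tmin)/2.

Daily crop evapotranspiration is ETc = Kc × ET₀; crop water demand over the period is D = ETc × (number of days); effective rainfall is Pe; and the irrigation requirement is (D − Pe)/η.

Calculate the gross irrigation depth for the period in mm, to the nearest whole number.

Tmean = (22.6 + 17.0)/2 = 19.80 °C
0.408 Ra = 0.408 × 34.0 = 13.8720 mm/d equivalent
ET₀ = 0.0023 × 13.8720 × (19.80 + 17.8) × √5.6 = 0.0023 × 13.8720 × 37.60 × 2.3664 = 2.8389 mm/d
ETc = Kc × ET₀ = 0.95 × 2.8389 = 2.6970 mm/d
Crop demand D = ETc × 31 d = 2.6970 × 31 = 83.607 mm
D − Pe = 83.607 − 11.7 = 71.907 mm
Gross irrigation = 71.907 / 0.68 = 105.746 mm

106 mm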